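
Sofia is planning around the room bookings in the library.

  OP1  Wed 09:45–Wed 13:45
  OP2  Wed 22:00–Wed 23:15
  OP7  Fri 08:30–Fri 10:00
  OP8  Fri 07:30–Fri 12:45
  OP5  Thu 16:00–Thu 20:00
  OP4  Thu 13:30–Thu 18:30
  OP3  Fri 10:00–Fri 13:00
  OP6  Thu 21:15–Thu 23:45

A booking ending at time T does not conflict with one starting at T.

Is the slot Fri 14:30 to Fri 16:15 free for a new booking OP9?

Yes — the slot is free

OP1: ends Wed 13:45 at or before OP9 starts Fri 14:30 → clear.
OP2: ends Wed 23:15 at or before OP9 starts Fri 14:30 → clear.
OP4: ends Thu 18:30 at or before OP9 starts Fri 14:30 → clear.
OP5: ends Thu 20:00 at or before OP9 starts Fri 14:30 → clear.
OP6: ends Thu 23:45 at or before OP9 starts Fri 14:30 → clear.
OP8: ends Fri 12:45 at or before OP9 starts Fri 14:30 → clear.
OP7: ends Fri 10:00 at or before OP9 starts Fri 14:30 → clear.
OP3: ends Fri 13:00 at or before OP9 starts Fri 14:30 → clear.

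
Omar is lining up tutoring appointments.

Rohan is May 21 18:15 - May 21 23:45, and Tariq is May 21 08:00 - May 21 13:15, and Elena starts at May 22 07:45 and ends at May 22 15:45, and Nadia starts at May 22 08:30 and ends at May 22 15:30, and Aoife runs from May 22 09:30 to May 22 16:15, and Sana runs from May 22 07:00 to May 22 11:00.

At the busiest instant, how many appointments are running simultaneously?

4

Sweep the timeline, counting +1 at each start and −1 at each end (ends before starts at a tie):
May 21 08:00 start Tariq → 1
May 21 13:15 end Tariq → 0
May 21 18:15 start Rohan → 1
May 21 23:45 end Rohan → 0
May 22 07:00 start Sana → 1
May 22 07:45 start Elena → 2
May 22 08:30 start Nadia → 3
May 22 09:30 start Aoife → 4
May 22 11:00 end Sana → 3
May 22 15:30 end Nadia → 2
May 22 15:45 end Elena → 1
May 22 16:15 end Aoife → 0
Peak is 4, at May 22 09:30 (Aoife, Elena, Nadia, Sana).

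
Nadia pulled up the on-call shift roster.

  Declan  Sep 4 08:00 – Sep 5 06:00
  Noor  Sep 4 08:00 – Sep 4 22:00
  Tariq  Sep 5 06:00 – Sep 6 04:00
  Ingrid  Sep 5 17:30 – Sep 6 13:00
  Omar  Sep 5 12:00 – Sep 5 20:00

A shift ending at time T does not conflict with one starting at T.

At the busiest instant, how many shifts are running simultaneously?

Sort all start/end points and keep a running count:
Sep 4 08:00 start Declan → 1
Sep 4 08:00 start Noor → 2
Sep 4 22:00 end Noor → 1
Sep 5 06:00 end Declan → 0
Sep 5 06:00 start Tariq → 1
Sep 5 12:00 start Omar → 2
Sep 5 17:30 start Ingrid → 3
Sep 5 20:00 end Omar → 2
Sep 6 04:00 end Tariq → 1
Sep 6 13:00 end Ingrid → 0
Peak is 3, at Sep 5 17:30 (Ingrid, Omar, Tariq).

3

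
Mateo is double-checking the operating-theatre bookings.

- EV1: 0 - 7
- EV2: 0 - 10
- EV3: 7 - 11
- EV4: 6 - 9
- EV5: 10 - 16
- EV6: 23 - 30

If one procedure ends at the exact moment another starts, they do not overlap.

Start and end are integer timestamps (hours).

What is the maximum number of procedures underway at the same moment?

3

Walk through starts and ends in time order (an end at T is processed before a start at T):
0 start EV1 → 1
0 start EV2 → 2
6 start EV4 → 3
7 end EV1 → 2
7 start EV3 → 3
9 end EV4 → 2
10 end EV2 → 1
10 start EV5 → 2
11 end EV3 → 1
16 end EV5 → 0
23 start EV6 → 1
30 end EV6 → 0
Peak is 3, at 6 (EV1, EV2, EV4).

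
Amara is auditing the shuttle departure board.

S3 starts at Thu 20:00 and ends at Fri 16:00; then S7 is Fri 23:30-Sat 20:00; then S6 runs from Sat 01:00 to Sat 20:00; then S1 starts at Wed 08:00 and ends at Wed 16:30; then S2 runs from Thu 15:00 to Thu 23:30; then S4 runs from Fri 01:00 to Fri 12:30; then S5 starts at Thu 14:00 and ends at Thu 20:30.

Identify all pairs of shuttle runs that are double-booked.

S2 & S3, S2 & S5, S3 & S4, S3 & S5, S6 & S7

Sorted by start: S1, S5, S2, S3, S4, S7, S6.
S5 starts after S1 ends; S1 is clear from here.
S2 starts before S5 ends → S5 and S2 overlap.
S3 starts before S5 ends → S5 and S3 overlap.
S4 starts after S5 ends; S5 is clear from here.
S3 starts before S2 ends → S2 and S3 overlap.
S4 starts after S2 ends; S2 is clear from here.
S4 starts before S3 ends → S3 and S4 overlap.
S7 starts after S3 ends; S3 is clear from here.
S7 starts after S4 ends; S4 is clear from here.
S6 starts before S7 ends → S7 and S6 overlap.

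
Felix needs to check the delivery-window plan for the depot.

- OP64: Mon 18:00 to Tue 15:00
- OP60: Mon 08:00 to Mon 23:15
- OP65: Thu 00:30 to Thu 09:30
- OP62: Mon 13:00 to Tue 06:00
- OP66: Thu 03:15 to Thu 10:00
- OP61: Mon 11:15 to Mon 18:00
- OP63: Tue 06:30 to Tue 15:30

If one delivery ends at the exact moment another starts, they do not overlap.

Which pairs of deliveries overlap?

Sorted by start: OP60, OP61, OP62, OP64, OP63, OP65, OP66.
OP61 starts before OP60 ends → OP60 and OP61 overlap.
OP62 starts before OP60 ends → OP60 and OP62 overlap.
OP64 starts before OP60 ends → OP60 and OP64 overlap.
OP63 starts after OP60 ends; OP60 is clear from here.
OP62 starts before OP61 ends → OP61 and OP62 overlap.
OP64 starts exactly when OP61 ends (back-to-back, no overlap); OP61 is clear from here.
OP64 starts before OP62 ends → OP62 and OP64 overlap.
OP63 starts after OP62 ends; OP62 is clear from here.
OP63 starts before OP64 ends → OP64 and OP63 overlap.
OP65 starts after OP64 ends; OP64 is clear from here.
OP65 starts after OP63 ends; OP63 is clear from here.
OP66 starts before OP65 ends → OP65 and OP66 overlap.

OP60 & OP61, OP60 & OP62, OP60 & OP64, OP61 & OP62, OP62 & OP64, OP63 & OP64, OP65 & OP66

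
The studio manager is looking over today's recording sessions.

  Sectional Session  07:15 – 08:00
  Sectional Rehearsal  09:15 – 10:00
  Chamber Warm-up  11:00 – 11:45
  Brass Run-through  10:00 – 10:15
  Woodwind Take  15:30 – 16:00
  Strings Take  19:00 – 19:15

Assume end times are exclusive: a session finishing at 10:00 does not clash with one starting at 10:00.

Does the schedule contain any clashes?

Check each pair: they overlap iff neither finishes before the other starts.
Sorted by start: Sectional Session, Sectional Rehearsal, Brass Run-through, Chamber Warm-up, Woodwind Take, Strings Take.
Sectional Rehearsal starts after Sectional Session ends; Sectional Session is clear from here.
Brass Run-through starts exactly when Sectional Rehearsal ends (back-to-back, no overlap); Sectional Rehearsal is clear from here.
Chamber Warm-up starts after Brass Run-through ends; Brass Run-through is clear from here.
Woodwind Take starts after Chamber Warm-up ends; Chamber Warm-up is clear from here.
Strings Take starts after Woodwind Take ends.
Every pair is clear; the schedule has no overlaps.

No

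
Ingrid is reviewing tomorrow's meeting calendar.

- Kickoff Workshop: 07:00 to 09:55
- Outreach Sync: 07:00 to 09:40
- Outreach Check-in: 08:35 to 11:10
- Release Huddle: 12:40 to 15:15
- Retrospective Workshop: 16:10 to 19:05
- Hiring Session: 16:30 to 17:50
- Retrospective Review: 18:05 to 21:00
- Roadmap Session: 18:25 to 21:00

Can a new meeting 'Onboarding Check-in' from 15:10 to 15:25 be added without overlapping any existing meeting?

Kickoff Workshop: ends 09:55 at or before Onboarding Check-in starts 15:10 → clear.
Outreach Sync: ends 09:40 at or before Onboarding Check-in starts 15:10 → clear.
Outreach Check-in: ends 11:10 at or before Onboarding Check-in starts 15:10 → clear.
Release Huddle: starts 12:40 before Onboarding Check-in ends 15:25, and ends 15:15 after Onboarding Check-in starts 15:10 → overlap.
Retrospective Workshop: starts 16:10 at or after Onboarding Check-in ends 15:25 → clear.
Hiring Session: starts 16:30 at or after Onboarding Check-in ends 15:25 → clear.
Retrospective Review: starts 18:05 at or after Onboarding Check-in ends 15:25 → clear.
Roadmap Session: starts 18:25 at or after Onboarding Check-in ends 15:25 → clear.
Onboarding Check-in overlaps Release Huddle.

No — it overlaps Release Huddle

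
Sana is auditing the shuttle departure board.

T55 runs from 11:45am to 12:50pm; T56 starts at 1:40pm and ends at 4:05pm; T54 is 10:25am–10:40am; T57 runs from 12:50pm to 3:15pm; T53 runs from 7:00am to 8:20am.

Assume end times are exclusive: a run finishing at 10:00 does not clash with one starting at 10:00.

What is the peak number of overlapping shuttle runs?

Walk through starts and ends in time order (an end at T is processed before a start at T):
7:00am start T53 → 1
8:20am end T53 → 0
10:25am start T54 → 1
10:40am end T54 → 0
11:45am start T55 → 1
12:50pm end T55 → 0
12:50pm start T57 → 1
1:40pm start T56 → 2
3:15pm end T57 → 1
4:05pm end T56 → 0
Peak is 2, at 1:40pm (T56, T57).

2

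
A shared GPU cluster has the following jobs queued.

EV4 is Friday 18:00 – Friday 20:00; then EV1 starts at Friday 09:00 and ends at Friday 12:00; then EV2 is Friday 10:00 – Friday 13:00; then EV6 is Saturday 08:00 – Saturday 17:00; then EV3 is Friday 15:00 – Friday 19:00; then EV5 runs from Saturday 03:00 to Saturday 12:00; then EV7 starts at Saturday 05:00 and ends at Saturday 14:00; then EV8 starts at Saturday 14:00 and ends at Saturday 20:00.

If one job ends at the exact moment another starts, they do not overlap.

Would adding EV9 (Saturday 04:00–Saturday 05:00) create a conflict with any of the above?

Yes — it overlaps EV5

EV1: ends Friday 12:00 at or before EV9 starts Saturday 04:00 → clear.
EV2: ends Friday 13:00 at or before EV9 starts Saturday 04:00 → clear.
EV3: ends Friday 19:00 at or before EV9 starts Saturday 04:00 → clear.
EV4: ends Friday 20:00 at or before EV9 starts Saturday 04:00 → clear.
EV5: starts Saturday 03:00 before EV9 ends Saturday 05:00, and ends Saturday 12:00 after EV9 starts Saturday 04:00 → overlap.
EV7: starts Saturday 05:00 at or after EV9 ends Saturday 05:00 → clear.
EV6: starts Saturday 08:00 at or after EV9 ends Saturday 05:00 → clear.
EV8: starts Saturday 14:00 at or after EV9 ends Saturday 05:00 → clear.
EV9 overlaps EV5.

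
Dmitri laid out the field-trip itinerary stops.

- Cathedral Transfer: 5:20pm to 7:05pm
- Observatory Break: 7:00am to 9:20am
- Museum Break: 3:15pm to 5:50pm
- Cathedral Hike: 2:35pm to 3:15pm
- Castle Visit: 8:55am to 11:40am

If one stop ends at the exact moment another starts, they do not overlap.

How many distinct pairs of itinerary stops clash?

Sorted by start: Observatory Break, Castle Visit, Cathedral Hike, Museum Break, Cathedral Transfer.
Castle Visit starts before Observatory Break ends → Observatory Break and Castle Visit overlap.
Cathedral Hike starts after Observatory Break ends — done with Observatory Break.
Cathedral Hike starts after Castle Visit ends — done with Castle Visit.
Museum Break starts exactly when Cathedral Hike ends (back-to-back, no overlap) — done with Cathedral Hike.
Cathedral Transfer starts before Museum Break ends → Museum Break and Cathedral Transfer overlap.
Overlapping pairs: Castle Visit & Observatory Break, Cathedral Transfer & Museum Break — 2 in total.

2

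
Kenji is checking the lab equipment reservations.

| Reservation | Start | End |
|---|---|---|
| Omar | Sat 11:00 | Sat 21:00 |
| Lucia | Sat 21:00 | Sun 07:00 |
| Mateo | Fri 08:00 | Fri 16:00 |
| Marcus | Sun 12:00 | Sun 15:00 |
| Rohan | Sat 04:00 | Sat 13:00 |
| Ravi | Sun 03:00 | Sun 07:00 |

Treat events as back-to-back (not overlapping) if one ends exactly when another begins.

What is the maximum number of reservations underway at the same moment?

2

Walk through starts and ends in time order (an end at T is processed before a start at T):
Fri 08:00 start Mateo → 1
Fri 16:00 end Mateo → 0
Sat 04:00 start Rohan → 1
Sat 11:00 start Omar → 2
Sat 13:00 end Rohan → 1
Sat 21:00 end Omar → 0
Sat 21:00 start Lucia → 1
Sun 03:00 start Ravi → 2
Sun 07:00 end Lucia → 1
Sun 07:00 end Ravi → 0
Sun 12:00 start Marcus → 1
Sun 15:00 end Marcus → 0
Peak is 2, at Sat 11:00 (Omar, Rohan).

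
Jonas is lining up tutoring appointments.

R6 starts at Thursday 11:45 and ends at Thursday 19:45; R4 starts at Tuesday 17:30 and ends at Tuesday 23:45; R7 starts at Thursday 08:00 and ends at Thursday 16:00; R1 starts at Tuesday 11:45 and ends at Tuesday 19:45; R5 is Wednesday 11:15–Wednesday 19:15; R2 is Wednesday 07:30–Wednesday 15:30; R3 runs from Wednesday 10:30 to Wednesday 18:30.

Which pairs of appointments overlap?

Sorted by start: R1, R4, R2, R3, R5, R7, R6.
R4 starts before R1 ends → R1 and R4 overlap.
R2 starts after R1 ends — done with R1.
R2 starts after R4 ends — done with R4.
R3 starts before R2 ends → R2 and R3 overlap.
R5 starts before R2 ends → R2 and R5 overlap.
R7 starts after R2 ends — done with R2.
R5 starts before R3 ends → R3 and R5 overlap.
R7 starts after R3 ends — done with R3.
R7 starts after R5 ends — done with R5.
R6 starts before R7 ends → R7 and R6 overlap.

R1 & R4, R2 & R3, R2 & R5, R3 & R5, R6 & R7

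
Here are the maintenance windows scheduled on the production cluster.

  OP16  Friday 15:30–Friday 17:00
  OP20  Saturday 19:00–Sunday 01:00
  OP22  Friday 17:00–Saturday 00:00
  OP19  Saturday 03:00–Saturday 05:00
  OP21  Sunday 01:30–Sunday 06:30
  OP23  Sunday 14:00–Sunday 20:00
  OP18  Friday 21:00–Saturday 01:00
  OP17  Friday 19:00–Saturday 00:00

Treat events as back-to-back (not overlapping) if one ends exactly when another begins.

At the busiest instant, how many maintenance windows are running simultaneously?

3

Sort all start/end points and keep a running count:
Friday 15:30 start OP16 → 1
Friday 17:00 end OP16 → 0
Friday 17:00 start OP22 → 1
Friday 19:00 start OP17 → 2
Friday 21:00 start OP18 → 3
Saturday 00:00 end OP17 → 2
Saturday 00:00 end OP22 → 1
Saturday 01:00 end OP18 → 0
Saturday 03:00 start OP19 → 1
Saturday 05:00 end OP19 → 0
Saturday 19:00 start OP20 → 1
Sunday 01:00 end OP20 → 0
Sunday 01:30 start OP21 → 1
Sunday 06:30 end OP21 → 0
Sunday 14:00 start OP23 → 1
Sunday 20:00 end OP23 → 0
Peak is 3, at Friday 21:00 (OP17, OP18, OP22).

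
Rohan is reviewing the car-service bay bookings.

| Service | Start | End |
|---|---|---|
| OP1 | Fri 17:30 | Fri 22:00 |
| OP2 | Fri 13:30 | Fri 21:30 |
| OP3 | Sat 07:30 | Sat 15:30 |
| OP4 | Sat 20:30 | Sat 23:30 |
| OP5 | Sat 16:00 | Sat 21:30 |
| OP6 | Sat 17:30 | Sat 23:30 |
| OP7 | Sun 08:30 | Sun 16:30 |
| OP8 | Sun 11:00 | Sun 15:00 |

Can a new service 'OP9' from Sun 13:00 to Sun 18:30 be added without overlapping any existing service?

No — it overlaps OP7, OP8

OP2: ends Fri 21:30 at or before OP9 starts Sun 13:00 → clear.
OP1: ends Fri 22:00 at or before OP9 starts Sun 13:00 → clear.
OP3: ends Sat 15:30 at or before OP9 starts Sun 13:00 → clear.
OP5: ends Sat 21:30 at or before OP9 starts Sun 13:00 → clear.
OP6: ends Sat 23:30 at or before OP9 starts Sun 13:00 → clear.
OP4: ends Sat 23:30 at or before OP9 starts Sun 13:00 → clear.
OP7: starts Sun 08:30 before OP9 ends Sun 18:30, and ends Sun 16:30 after OP9 starts Sun 13:00 → overlap.
OP8: starts Sun 11:00 before OP9 ends Sun 18:30, and ends Sun 15:00 after OP9 starts Sun 13:00 → overlap.
OP9 overlaps OP7, OP8.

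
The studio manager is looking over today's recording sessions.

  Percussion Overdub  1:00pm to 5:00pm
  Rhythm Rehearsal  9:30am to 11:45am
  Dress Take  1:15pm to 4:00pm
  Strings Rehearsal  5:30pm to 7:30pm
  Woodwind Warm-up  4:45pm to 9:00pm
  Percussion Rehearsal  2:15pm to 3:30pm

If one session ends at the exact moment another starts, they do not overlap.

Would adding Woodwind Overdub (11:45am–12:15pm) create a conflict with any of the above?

No — it doesn't clash with anything

Rhythm Rehearsal: ends 11:45am at or before Woodwind Overdub starts 11:45am → clear.
Percussion Overdub: starts 1:00pm at or after Woodwind Overdub ends 12:15pm → clear.
Dress Take: starts 1:15pm at or after Woodwind Overdub ends 12:15pm → clear.
Percussion Rehearsal: starts 2:15pm at or after Woodwind Overdub ends 12:15pm → clear.
Woodwind Warm-up: starts 4:45pm at or after Woodwind Overdub ends 12:15pm → clear.
Strings Rehearsal: starts 5:30pm at or after Woodwind Overdub ends 12:15pm → clear.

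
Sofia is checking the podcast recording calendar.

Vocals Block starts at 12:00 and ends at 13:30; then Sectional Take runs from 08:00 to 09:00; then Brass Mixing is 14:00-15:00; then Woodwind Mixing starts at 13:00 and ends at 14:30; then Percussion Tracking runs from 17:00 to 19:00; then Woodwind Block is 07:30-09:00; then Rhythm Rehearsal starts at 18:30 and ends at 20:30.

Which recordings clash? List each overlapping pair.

Check each pair: they overlap iff neither finishes before the other starts.
Sorted by start: Woodwind Block, Sectional Take, Vocals Block, Woodwind Mixing, Brass Mixing, Percussion Tracking, Rhythm Rehearsal.
Sectional Take starts before Woodwind Block ends → Woodwind Block and Sectional Take overlap.
Vocals Block starts after Woodwind Block ends; Woodwind Block is clear from here.
Vocals Block starts after Sectional Take ends; Sectional Take is clear from here.
Woodwind Mixing starts before Vocals Block ends → Vocals Block and Woodwind Mixing overlap.
Brass Mixing starts after Vocals Block ends; Vocals Block is clear from here.
Brass Mixing starts before Woodwind Mixing ends → Woodwind Mixing and Brass Mixing overlap.
Percussion Tracking starts after Woodwind Mixing ends; Woodwind Mixing is clear from here.
Percussion Tracking starts after Brass Mixing ends; Brass Mixing is clear from here.
Rhythm Rehearsal starts before Percussion Tracking ends → Percussion Tracking and Rhythm Rehearsal overlap.

Brass Mixing & Woodwind Mixing, Percussion Tracking & Rhythm Rehearsal, Sectional Take & Woodwind Block, Vocals Block & Woodwind Mixing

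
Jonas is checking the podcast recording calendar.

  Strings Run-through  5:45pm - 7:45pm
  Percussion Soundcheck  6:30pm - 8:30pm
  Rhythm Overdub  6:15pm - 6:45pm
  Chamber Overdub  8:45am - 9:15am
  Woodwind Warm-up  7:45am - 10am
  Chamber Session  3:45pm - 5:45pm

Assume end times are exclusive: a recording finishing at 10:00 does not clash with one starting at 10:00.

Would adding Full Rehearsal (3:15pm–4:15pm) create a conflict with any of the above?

Yes — it overlaps Chamber Session

Woodwind Warm-up: ends 10am at or before Full Rehearsal starts 3:15pm → clear.
Chamber Overdub: ends 9:15am at or before Full Rehearsal starts 3:15pm → clear.
Chamber Session: starts 3:45pm before Full Rehearsal ends 4:15pm, and ends 5:45pm after Full Rehearsal starts 3:15pm → overlap.
Strings Run-through: starts 5:45pm at or after Full Rehearsal ends 4:15pm → clear.
Rhythm Overdub: starts 6:15pm at or after Full Rehearsal ends 4:15pm → clear.
Percussion Soundcheck: starts 6:30pm at or after Full Rehearsal ends 4:15pm → clear.
Full Rehearsal overlaps Chamber Session.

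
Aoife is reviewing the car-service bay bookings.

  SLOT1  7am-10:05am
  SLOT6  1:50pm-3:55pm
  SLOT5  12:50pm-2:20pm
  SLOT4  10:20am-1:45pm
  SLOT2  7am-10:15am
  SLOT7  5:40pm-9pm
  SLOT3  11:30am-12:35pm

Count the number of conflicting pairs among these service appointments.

4

Sorted by start: SLOT1, SLOT2, SLOT4, SLOT3, SLOT5, SLOT6, SLOT7.
SLOT2 starts before SLOT1 ends → SLOT1 and SLOT2 overlap.
SLOT4 starts after SLOT1 ends, so SLOT1 has no further overlaps.
SLOT4 starts after SLOT2 ends, so SLOT2 has no further overlaps.
SLOT3 starts before SLOT4 ends → SLOT4 and SLOT3 overlap.
SLOT5 starts before SLOT4 ends → SLOT4 and SLOT5 overlap.
SLOT6 starts after SLOT4 ends, so SLOT4 has no further overlaps.
SLOT5 starts after SLOT3 ends, so SLOT3 has no further overlaps.
SLOT6 starts before SLOT5 ends → SLOT5 and SLOT6 overlap.
SLOT7 starts after SLOT5 ends.
SLOT7 starts after SLOT6 ends.
Overlapping pairs: SLOT1 & SLOT2, SLOT3 & SLOT4, SLOT4 & SLOT5, SLOT5 & SLOT6 — 4 in total.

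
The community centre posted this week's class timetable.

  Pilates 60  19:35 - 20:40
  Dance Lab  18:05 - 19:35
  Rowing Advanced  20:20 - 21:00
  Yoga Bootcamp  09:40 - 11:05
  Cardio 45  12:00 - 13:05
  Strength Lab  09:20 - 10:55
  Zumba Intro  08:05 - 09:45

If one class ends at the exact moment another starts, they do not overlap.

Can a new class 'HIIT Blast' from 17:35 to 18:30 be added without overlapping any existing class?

No — it overlaps Dance Lab

Zumba Intro: ends 09:45 at or before HIIT Blast starts 17:35 → clear.
Strength Lab: ends 10:55 at or before HIIT Blast starts 17:35 → clear.
Yoga Bootcamp: ends 11:05 at or before HIIT Blast starts 17:35 → clear.
Cardio 45: ends 13:05 at or before HIIT Blast starts 17:35 → clear.
Dance Lab: starts 18:05 before HIIT Blast ends 18:30, and ends 19:35 after HIIT Blast starts 17:35 → overlap.
Pilates 60: starts 19:35 at or after HIIT Blast ends 18:30 → clear.
Rowing Advanced: starts 20:20 at or after HIIT Blast ends 18:30 → clear.
HIIT Blast overlaps Dance Lab.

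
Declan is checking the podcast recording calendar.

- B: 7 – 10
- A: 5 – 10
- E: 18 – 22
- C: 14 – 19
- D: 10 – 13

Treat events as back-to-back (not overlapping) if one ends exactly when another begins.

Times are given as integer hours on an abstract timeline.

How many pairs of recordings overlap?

2

Sorted by start: A, B, D, C, E.
B starts before A ends → A and B overlap.
D starts exactly when A ends (back-to-back, no overlap); A is clear from here.
D starts exactly when B ends (back-to-back, no overlap); B is clear from here.
C starts after D ends; D is clear from here.
E starts before C ends → C and E overlap.
Overlapping pairs: A & B, C & E — 2 in total.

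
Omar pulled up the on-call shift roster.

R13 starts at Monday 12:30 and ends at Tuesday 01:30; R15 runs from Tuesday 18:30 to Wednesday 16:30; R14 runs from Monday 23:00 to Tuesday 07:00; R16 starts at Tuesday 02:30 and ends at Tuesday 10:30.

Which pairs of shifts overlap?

R13 & R14, R14 & R16

Check each pair: they overlap iff neither finishes before the other starts.
Sorted by start: R13, R14, R16, R15.
R14 starts before R13 ends → R13 and R14 overlap.
R16 starts after R13 ends, so nothing later overlaps R13 either.
R16 starts before R14 ends → R14 and R16 overlap.
R15 starts after R14 ends.
R15 starts after R16 ends.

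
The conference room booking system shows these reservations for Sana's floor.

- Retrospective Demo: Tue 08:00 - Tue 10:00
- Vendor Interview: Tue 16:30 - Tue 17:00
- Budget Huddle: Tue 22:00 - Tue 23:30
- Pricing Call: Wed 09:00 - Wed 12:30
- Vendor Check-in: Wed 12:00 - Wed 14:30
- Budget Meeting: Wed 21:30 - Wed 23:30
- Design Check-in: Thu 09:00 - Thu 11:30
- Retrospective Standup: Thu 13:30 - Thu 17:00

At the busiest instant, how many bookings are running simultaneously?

2

Walk through starts and ends in time order (an end at T is processed before a start at T):
Tue 08:00 start Retrospective Demo → 1
Tue 10:00 end Retrospective Demo → 0
Tue 16:30 start Vendor Interview → 1
Tue 17:00 end Vendor Interview → 0
Tue 22:00 start Budget Huddle → 1
Tue 23:30 end Budget Huddle → 0
Wed 09:00 start Pricing Call → 1
Wed 12:00 start Vendor Check-in → 2
Wed 12:30 end Pricing Call → 1
Wed 14:30 end Vendor Check-in → 0
Wed 21:30 start Budget Meeting → 1
Wed 23:30 end Budget Meeting → 0
Thu 09:00 start Design Check-in → 1
Thu 11:30 end Design Check-in → 0
Thu 13:30 start Retrospective Standup → 1
Thu 17:00 end Retrospective Standup → 0
Peak is 2, at Wed 12:00 (Pricing Call, Vendor Check-in).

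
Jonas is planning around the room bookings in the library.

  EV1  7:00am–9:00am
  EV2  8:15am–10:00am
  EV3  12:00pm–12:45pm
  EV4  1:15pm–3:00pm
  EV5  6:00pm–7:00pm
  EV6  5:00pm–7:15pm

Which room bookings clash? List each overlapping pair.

Sorted by start: EV1, EV2, EV3, EV4, EV6, EV5.
EV2 starts before EV1 ends → EV1 and EV2 overlap.
EV3 starts after EV1 ends, so nothing later overlaps EV1 either.
EV3 starts after EV2 ends, so nothing later overlaps EV2 either.
EV4 starts after EV3 ends, so nothing later overlaps EV3 either.
EV6 starts after EV4 ends, so nothing later overlaps EV4 either.
EV5 starts before EV6 ends → EV6 and EV5 overlap.

EV1 & EV2, EV5 & EV6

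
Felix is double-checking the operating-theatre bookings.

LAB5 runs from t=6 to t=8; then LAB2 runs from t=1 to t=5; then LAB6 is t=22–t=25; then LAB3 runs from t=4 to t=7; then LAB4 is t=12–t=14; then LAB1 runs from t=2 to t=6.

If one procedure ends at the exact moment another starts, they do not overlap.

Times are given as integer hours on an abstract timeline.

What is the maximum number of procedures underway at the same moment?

Sweep the timeline, counting +1 at each start and −1 at each end (ends before starts at a tie):
t=1 start LAB2 → 1
t=2 start LAB1 → 2
t=4 start LAB3 → 3
t=5 end LAB2 → 2
t=6 end LAB1 → 1
t=6 start LAB5 → 2
t=7 end LAB3 → 1
t=8 end LAB5 → 0
t=12 start LAB4 → 1
t=14 end LAB4 → 0
t=22 start LAB6 → 1
t=25 end LAB6 → 0
Peak is 3, at t=4 (LAB1, LAB2, LAB3).

3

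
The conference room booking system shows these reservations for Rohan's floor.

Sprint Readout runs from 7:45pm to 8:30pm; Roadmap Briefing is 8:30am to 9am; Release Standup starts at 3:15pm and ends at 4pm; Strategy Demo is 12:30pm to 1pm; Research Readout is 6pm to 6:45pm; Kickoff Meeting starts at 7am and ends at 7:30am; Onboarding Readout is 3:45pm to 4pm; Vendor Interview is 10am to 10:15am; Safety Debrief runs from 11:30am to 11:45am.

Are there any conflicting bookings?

Sorted by start: Kickoff Meeting, Roadmap Briefing, Vendor Interview, Safety Debrief, Strategy Demo, Release Standup, Onboarding Readout, Research Readout, Sprint Readout.
Roadmap Briefing starts after Kickoff Meeting ends — done with Kickoff Meeting.
Vendor Interview starts after Roadmap Briefing ends — done with Roadmap Briefing.
Safety Debrief starts after Vendor Interview ends — done with Vendor Interview.
Strategy Demo starts after Safety Debrief ends — done with Safety Debrief.
Release Standup starts after Strategy Demo ends — done with Strategy Demo.
Onboarding Readout starts before Release Standup ends → Release Standup and Onboarding Readout overlap.
That's a conflict, so the schedule is not conflict-free.

Yes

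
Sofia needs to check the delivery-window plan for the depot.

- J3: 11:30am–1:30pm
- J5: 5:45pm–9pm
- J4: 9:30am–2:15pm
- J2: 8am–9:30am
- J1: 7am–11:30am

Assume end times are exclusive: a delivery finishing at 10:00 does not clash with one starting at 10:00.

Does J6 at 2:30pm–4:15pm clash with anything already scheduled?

No — it doesn't clash with anything

J1: ends 11:30am at or before J6 starts 2:30pm → clear.
J2: ends 9:30am at or before J6 starts 2:30pm → clear.
J4: ends 2:15pm at or before J6 starts 2:30pm → clear.
J3: ends 1:30pm at or before J6 starts 2:30pm → clear.
J5: starts 5:45pm at or after J6 ends 4:15pm → clear.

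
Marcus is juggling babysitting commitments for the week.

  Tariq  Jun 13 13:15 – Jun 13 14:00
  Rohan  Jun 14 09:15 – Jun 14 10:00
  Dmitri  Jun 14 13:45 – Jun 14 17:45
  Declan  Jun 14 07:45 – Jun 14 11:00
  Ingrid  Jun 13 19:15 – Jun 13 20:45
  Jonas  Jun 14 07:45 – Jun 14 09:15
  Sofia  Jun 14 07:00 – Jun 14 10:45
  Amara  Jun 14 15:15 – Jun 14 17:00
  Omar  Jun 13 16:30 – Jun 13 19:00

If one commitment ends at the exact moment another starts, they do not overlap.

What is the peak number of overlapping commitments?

Sort all start/end points and keep a running count:
Jun 13 13:15 start Tariq → 1
Jun 13 14:00 end Tariq → 0
Jun 13 16:30 start Omar → 1
Jun 13 19:00 end Omar → 0
Jun 13 19:15 start Ingrid → 1
Jun 13 20:45 end Ingrid → 0
Jun 14 07:00 start Sofia → 1
Jun 14 07:45 start Declan → 2
Jun 14 07:45 start Jonas → 3
Jun 14 09:15 end Jonas → 2
Jun 14 09:15 start Rohan → 3
Jun 14 10:00 end Rohan → 2
Jun 14 10:45 end Sofia → 1
Jun 14 11:00 end Declan → 0
Jun 14 13:45 start Dmitri → 1
Jun 14 15:15 start Amara → 2
Jun 14 17:00 end Amara → 1
Jun 14 17:45 end Dmitri → 0
Peak is 3, at Jun 14 07:45 (Declan, Jonas, Sofia).

3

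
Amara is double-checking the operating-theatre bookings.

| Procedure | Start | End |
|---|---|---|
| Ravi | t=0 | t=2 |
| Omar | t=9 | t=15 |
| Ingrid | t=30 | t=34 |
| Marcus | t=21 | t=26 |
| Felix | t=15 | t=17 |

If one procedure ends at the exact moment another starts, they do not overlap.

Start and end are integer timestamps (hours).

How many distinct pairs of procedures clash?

Check each pair: they overlap iff neither finishes before the other starts.
Sorted by start: Ravi, Omar, Felix, Marcus, Ingrid.
Omar starts after Ravi ends — done with Ravi.
Felix starts exactly when Omar ends (back-to-back, no overlap) — done with Omar.
Marcus starts after Felix ends — done with Felix.
Ingrid starts after Marcus ends.
No pair overlaps.

0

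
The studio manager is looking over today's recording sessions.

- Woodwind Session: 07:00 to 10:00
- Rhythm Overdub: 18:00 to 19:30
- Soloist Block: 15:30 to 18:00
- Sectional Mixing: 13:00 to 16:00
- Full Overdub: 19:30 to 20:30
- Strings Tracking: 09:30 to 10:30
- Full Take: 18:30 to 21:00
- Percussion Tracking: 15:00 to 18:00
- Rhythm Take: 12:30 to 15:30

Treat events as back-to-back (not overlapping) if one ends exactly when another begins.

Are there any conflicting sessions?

Sorted by start: Woodwind Session, Strings Tracking, Rhythm Take, Sectional Mixing, Percussion Tracking, Soloist Block, Rhythm Overdub, Full Take, Full Overdub.
Strings Tracking starts before Woodwind Session ends → Woodwind Session and Strings Tracking overlap.
That's a conflict, so the schedule is not conflict-free.

Yes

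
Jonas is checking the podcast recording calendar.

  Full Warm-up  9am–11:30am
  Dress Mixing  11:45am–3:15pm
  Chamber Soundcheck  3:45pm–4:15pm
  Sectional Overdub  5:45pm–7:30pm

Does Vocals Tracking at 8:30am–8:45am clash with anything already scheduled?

Full Warm-up: starts 9am at or after Vocals Tracking ends 8:45am → clear.
Dress Mixing: starts 11:45am at or after Vocals Tracking ends 8:45am → clear.
Chamber Soundcheck: starts 3:45pm at or after Vocals Tracking ends 8:45am → clear.
Sectional Overdub: starts 5:45pm at or after Vocals Tracking ends 8:45am → clear.

No — it doesn't clash with anything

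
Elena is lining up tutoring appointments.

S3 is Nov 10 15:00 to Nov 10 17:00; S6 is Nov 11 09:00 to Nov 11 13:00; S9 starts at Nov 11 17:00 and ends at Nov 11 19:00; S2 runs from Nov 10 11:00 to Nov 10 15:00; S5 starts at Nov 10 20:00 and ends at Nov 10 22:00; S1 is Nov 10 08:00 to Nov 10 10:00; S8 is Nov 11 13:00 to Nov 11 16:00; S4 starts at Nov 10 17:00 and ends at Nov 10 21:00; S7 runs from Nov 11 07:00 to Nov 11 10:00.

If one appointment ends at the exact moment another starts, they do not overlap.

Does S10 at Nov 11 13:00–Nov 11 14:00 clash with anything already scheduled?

Yes — it overlaps S8

S1: ends Nov 10 10:00 at or before S10 starts Nov 11 13:00 → clear.
S2: ends Nov 10 15:00 at or before S10 starts Nov 11 13:00 → clear.
S3: ends Nov 10 17:00 at or before S10 starts Nov 11 13:00 → clear.
S4: ends Nov 10 21:00 at or before S10 starts Nov 11 13:00 → clear.
S5: ends Nov 10 22:00 at or before S10 starts Nov 11 13:00 → clear.
S7: ends Nov 11 10:00 at or before S10 starts Nov 11 13:00 → clear.
S6: ends Nov 11 13:00 at or before S10 starts Nov 11 13:00 → clear.
S8: starts Nov 11 13:00 before S10 ends Nov 11 14:00, and ends Nov 11 16:00 after S10 starts Nov 11 13:00 → overlap.
S9: starts Nov 11 17:00 at or after S10 ends Nov 11 14:00 → clear.
S10 overlaps S8.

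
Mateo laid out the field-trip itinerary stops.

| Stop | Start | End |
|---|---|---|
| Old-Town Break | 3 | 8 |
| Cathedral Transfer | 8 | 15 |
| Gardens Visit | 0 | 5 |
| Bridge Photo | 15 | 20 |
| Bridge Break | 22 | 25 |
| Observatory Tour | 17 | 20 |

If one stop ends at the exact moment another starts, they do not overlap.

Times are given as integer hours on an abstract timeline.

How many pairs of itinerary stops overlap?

2

Sorted by start: Gardens Visit, Old-Town Break, Cathedral Transfer, Bridge Photo, Observatory Tour, Bridge Break.
Old-Town Break starts before Gardens Visit ends → Gardens Visit and Old-Town Break overlap.
Cathedral Transfer starts after Gardens Visit ends — done with Gardens Visit.
Cathedral Transfer starts exactly when Old-Town Break ends (back-to-back, no overlap) — done with Old-Town Break.
Bridge Photo starts exactly when Cathedral Transfer ends (back-to-back, no overlap) — done with Cathedral Transfer.
Observatory Tour starts before Bridge Photo ends → Bridge Photo and Observatory Tour overlap.
Bridge Break starts after Bridge Photo ends.
Bridge Break starts after Observatory Tour ends.
Overlapping pairs: Bridge Photo & Observatory Tour, Gardens Visit & Old-Town Break — 2 in total.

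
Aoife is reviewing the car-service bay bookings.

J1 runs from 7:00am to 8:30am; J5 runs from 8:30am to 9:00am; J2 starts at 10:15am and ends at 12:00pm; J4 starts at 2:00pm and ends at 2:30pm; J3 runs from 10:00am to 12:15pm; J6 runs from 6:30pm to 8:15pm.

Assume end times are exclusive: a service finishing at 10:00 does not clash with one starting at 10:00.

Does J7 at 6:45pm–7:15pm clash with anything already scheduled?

J1: ends 8:30am at or before J7 starts 6:45pm → clear.
J5: ends 9:00am at or before J7 starts 6:45pm → clear.
J3: ends 12:15pm at or before J7 starts 6:45pm → clear.
J2: ends 12:00pm at or before J7 starts 6:45pm → clear.
J4: ends 2:30pm at or before J7 starts 6:45pm → clear.
J6: starts 6:30pm before J7 ends 7:15pm, and ends 8:15pm after J7 starts 6:45pm → overlap.
J7 overlaps J6.

Yes — it overlaps J6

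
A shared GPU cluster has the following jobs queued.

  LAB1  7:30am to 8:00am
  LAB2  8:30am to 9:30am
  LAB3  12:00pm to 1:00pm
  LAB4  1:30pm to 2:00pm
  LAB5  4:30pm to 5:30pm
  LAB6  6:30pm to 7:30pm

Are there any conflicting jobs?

Sorted by start: LAB1, LAB2, LAB3, LAB4, LAB5, LAB6.
LAB2 starts after LAB1 ends, so nothing later overlaps LAB1 either.
LAB3 starts after LAB2 ends, so nothing later overlaps LAB2 either.
LAB4 starts after LAB3 ends, so nothing later overlaps LAB3 either.
LAB5 starts after LAB4 ends, so nothing later overlaps LAB4 either.
LAB6 starts after LAB5 ends.
Every pair is clear; the schedule has no overlaps.

No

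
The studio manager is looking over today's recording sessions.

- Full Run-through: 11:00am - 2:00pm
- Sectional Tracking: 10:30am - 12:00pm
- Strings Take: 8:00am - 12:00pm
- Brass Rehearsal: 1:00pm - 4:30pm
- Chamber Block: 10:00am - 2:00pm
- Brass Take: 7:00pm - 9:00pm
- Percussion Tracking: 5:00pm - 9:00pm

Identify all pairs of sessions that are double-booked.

Brass Rehearsal & Chamber Block, Brass Rehearsal & Full Run-through, Brass Take & Percussion Tracking, Chamber Block & Full Run-through, Chamber Block & Sectional Tracking, Chamber Block & Strings Take, Full Run-through & Sectional Tracking, Full Run-through & Strings Take, Sectional Tracking & Strings Take

Sorted by start: Strings Take, Chamber Block, Sectional Tracking, Full Run-through, Brass Rehearsal, Percussion Tracking, Brass Take.
Chamber Block starts before Strings Take ends → Strings Take and Chamber Block overlap.
Sectional Tracking starts before Strings Take ends → Strings Take and Sectional Tracking overlap.
Full Run-through starts before Strings Take ends → Strings Take and Full Run-through overlap.
Brass Rehearsal starts after Strings Take ends; Strings Take is clear from here.
Sectional Tracking starts before Chamber Block ends → Chamber Block and Sectional Tracking overlap.
Full Run-through starts before Chamber Block ends → Chamber Block and Full Run-through overlap.
Brass Rehearsal starts before Chamber Block ends → Chamber Block and Brass Rehearsal overlap.
Percussion Tracking starts after Chamber Block ends; Chamber Block is clear from here.
Full Run-through starts before Sectional Tracking ends → Sectional Tracking and Full Run-through overlap.
Brass Rehearsal starts after Sectional Tracking ends; Sectional Tracking is clear from here.
Brass Rehearsal starts before Full Run-through ends → Full Run-through and Brass Rehearsal overlap.
Percussion Tracking starts after Full Run-through ends; Full Run-through is clear from here.
Percussion Tracking starts after Brass Rehearsal ends; Brass Rehearsal is clear from here.
Brass Take starts before Percussion Tracking ends → Percussion Tracking and Brass Take overlap.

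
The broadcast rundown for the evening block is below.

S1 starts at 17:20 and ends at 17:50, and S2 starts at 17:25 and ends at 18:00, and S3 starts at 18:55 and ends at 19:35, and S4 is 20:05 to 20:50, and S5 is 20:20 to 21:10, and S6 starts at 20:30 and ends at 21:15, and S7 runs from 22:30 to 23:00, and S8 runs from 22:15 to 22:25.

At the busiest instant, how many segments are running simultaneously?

Sort all start/end points and keep a running count:
17:20 start S1 → 1
17:25 start S2 → 2
17:50 end S1 → 1
18:00 end S2 → 0
18:55 start S3 → 1
19:35 end S3 → 0
20:05 start S4 → 1
20:20 start S5 → 2
20:30 start S6 → 3
20:50 end S4 → 2
21:10 end S5 → 1
21:15 end S6 → 0
22:15 start S8 → 1
22:25 end S8 → 0
22:30 start S7 → 1
23:00 end S7 → 0
Peak is 3, at 20:30 (S4, S5, S6).

3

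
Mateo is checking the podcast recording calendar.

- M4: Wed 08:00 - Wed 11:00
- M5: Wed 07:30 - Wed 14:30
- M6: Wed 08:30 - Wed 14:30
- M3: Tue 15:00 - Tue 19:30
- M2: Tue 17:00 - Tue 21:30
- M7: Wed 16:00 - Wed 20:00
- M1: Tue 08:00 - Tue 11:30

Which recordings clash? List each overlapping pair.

Check each pair: they overlap iff neither finishes before the other starts.
Sorted by start: M1, M3, M2, M5, M4, M6, M7.
M3 starts after M1 ends, so nothing later overlaps M1 either.
M2 starts before M3 ends → M3 and M2 overlap.
M5 starts after M3 ends, so nothing later overlaps M3 either.
M5 starts after M2 ends, so nothing later overlaps M2 either.
M4 starts before M5 ends → M5 and M4 overlap.
M6 starts before M5 ends → M5 and M6 overlap.
M7 starts after M5 ends.
M6 starts before M4 ends → M4 and M6 overlap.
M7 starts after M4 ends.
M7 starts after M6 ends.

M2 & M3, M4 & M5, M4 & M6, M5 & M6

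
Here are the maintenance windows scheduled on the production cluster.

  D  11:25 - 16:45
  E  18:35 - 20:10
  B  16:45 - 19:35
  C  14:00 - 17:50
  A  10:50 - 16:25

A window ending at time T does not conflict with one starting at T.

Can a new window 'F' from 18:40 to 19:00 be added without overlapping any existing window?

No — it overlaps B, E

A: ends 16:25 at or before F starts 18:40 → clear.
D: ends 16:45 at or before F starts 18:40 → clear.
C: ends 17:50 at or before F starts 18:40 → clear.
B: starts 16:45 before F ends 19:00, and ends 19:35 after F starts 18:40 → overlap.
E: starts 18:35 before F ends 19:00, and ends 20:10 after F starts 18:40 → overlap.
F overlaps B, E.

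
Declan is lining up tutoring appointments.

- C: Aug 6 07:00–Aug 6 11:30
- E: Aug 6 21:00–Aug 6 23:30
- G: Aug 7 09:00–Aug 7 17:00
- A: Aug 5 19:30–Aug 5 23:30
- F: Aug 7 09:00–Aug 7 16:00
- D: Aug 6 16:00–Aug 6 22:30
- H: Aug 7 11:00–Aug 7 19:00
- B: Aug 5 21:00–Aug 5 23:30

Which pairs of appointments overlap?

A & B, D & E, F & G, F & H, G & H

Sorted by start: A, B, C, D, E, F, G, H.
B starts before A ends → A and B overlap.
C starts after A ends, so A has no further overlaps.
C starts after B ends, so B has no further overlaps.
D starts after C ends, so C has no further overlaps.
E starts before D ends → D and E overlap.
F starts after D ends, so D has no further overlaps.
F starts after E ends, so E has no further overlaps.
G starts before F ends → F and G overlap.
H starts before F ends → F and H overlap.
H starts before G ends → G and H overlap.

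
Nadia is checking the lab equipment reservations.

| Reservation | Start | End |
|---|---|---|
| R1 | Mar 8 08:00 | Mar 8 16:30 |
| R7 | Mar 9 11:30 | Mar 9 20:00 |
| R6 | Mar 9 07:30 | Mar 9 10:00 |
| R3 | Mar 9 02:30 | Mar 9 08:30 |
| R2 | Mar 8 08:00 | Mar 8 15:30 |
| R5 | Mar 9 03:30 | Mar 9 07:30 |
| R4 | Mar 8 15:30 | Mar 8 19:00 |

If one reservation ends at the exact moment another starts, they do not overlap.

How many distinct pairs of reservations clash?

Check each pair: they overlap iff neither finishes before the other starts.
Sorted by start: R1, R2, R4, R3, R5, R6, R7.
R2 starts before R1 ends → R1 and R2 overlap.
R4 starts before R1 ends → R1 and R4 overlap.
R3 starts after R1 ends — done with R1.
R4 starts exactly when R2 ends (back-to-back, no overlap) — done with R2.
R3 starts after R4 ends — done with R4.
R5 starts before R3 ends → R3 and R5 overlap.
R6 starts before R3 ends → R3 and R6 overlap.
R7 starts after R3 ends.
R6 starts exactly when R5 ends (back-to-back, no overlap) — done with R5.
R7 starts after R6 ends.
Overlapping pairs: R1 & R2, R1 & R4, R3 & R5, R3 & R6 — 4 in total.

4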